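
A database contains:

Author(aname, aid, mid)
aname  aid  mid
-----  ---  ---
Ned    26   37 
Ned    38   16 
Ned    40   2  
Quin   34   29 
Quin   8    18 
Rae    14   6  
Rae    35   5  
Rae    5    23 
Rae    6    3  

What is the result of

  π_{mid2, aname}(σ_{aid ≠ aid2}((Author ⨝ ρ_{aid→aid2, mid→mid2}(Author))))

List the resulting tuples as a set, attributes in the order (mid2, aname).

ρ[aid→aid2, mid→mid2]: schema becomes (aname, aid2, mid2); tuples unchanged.
Joining Author and ρ_{aid→aid2, mid→mid2}(Author) on aname yields {(Ned, 26, 37, 26, 37), (Ned, 26, 37, 38, 16), (Ned, 26, 37, 40, 2), (Ned, 38, 16, 26, 37), (Ned, 38, 16, 38, 16), (Ned, 38, 16, 40, 2), (Ned, 40, 2, 26, 37), (Ned, 40, 2, 38, 16), (Ned, 40, 2, 40, 2), (Quin, 34, 29, 34, 29), (Quin, 34, 29, 8, 18), (Quin, 8, 18, 34, 29), (Quin, 8, 18, 8, 18), (Rae, 14, 6, 14, 6), (Rae, 14, 6, 35, 5), (Rae, 14, 6, 5, 23), (Rae, 14, 6, 6, 3), (Rae, 35, 5, 14, 6), (Rae, 35, 5, 35, 5), (Rae, 35, 5, 5, 23), (Rae, 35, 5, 6, 3), (Rae, 5, 23, 14, 6), (Rae, 5, 23, 35, 5), (Rae, 5, 23, 5, 23), (Rae, 5, 23, 6, 3), (Rae, 6, 3, 14, 6), (Rae, 6, 3, 35, 5), (Rae, 6, 3, 5, 23), (Rae, 6, 3, 6, 3)}.
Apply σ_{aid ≠ aid2}; surviving tuples: {(Ned, 26, 37, 38, 16), (Ned, 26, 37, 40, 2), (Ned, 38, 16, 26, 37), (Ned, 38, 16, 40, 2), (Ned, 40, 2, 26, 37), (Ned, 40, 2, 38, 16), (Quin, 34, 29, 8, 18), (Quin, 8, 18, 34, 29), (Rae, 14, 6, 35, 5), (Rae, 14, 6, 5, 23), (Rae, 14, 6, 6, 3), (Rae, 35, 5, 14, 6), (Rae, 35, 5, 5, 23), (Rae, 35, 5, 6, 3), (Rae, 5, 23, 14, 6), (Rae, 5, 23, 35, 5), (Rae, 5, 23, 6, 3), (Rae, 6, 3, 14, 6), (Rae, 6, 3, 35, 5), (Rae, 6, 3, 5, 23)}
Projecting to mid2, aname (11 duplicate(s) eliminated): {(16, Ned), (18, Quin), (2, Ned), (23, Rae), (29, Quin), (3, Rae), (37, Ned), (5, Rae), (6, Rae)}

{(16, Ned), (18, Quin), (2, Ned), (23, Rae), (29, Quin), (3, Rae), (37, Ned), (5, Rae), (6, Rae)}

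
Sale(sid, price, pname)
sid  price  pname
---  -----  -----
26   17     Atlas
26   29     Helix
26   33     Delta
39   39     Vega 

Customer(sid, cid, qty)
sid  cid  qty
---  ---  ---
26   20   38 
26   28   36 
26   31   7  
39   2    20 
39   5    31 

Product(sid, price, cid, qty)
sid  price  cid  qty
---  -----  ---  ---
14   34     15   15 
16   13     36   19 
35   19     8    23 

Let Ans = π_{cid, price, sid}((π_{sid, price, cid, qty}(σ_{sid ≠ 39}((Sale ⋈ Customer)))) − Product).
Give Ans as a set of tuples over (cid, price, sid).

{(20, 17, 26), (20, 29, 26), (20, 33, 26), (28, 17, 26), (28, 29, 26), (28, 33, 26), (31, 17, 26), (31, 29, 26), (31, 33, 26)}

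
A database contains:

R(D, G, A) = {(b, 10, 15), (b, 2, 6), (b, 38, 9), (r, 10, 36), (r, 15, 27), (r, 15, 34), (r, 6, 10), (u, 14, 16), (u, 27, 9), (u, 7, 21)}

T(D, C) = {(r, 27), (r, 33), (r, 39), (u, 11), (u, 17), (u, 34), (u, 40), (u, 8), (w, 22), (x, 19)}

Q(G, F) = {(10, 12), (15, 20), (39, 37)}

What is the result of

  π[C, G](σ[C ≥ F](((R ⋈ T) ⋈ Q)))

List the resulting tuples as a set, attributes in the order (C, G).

{(27, 10), (27, 15), (33, 10), (33, 15), (39, 10), (39, 15)}

Natural join on D: {(r, 10, 36, 27), (r, 10, 36, 33), (r, 10, 36, 39), (r, 15, 27, 27), (r, 15, 27, 33), (r, 15, 27, 39), (r, 15, 34, 27), (r, 15, 34, 33), (r, 15, 34, 39), (r, 6, 10, 27), (r, 6, 10, 33), (r, 6, 10, 39), (u, 14, 16, 11), (u, 14, 16, 17), (u, 14, 16, 34), (u, 14, 16, 40), (u, 14, 16, 8), (u, 27, 9, 11), (u, 27, 9, 17), (u, 27, 9, 34), (u, 27, 9, 40), (u, 27, 9, 8), (u, 7, 21, 11), (u, 7, 21, 17), (u, 7, 21, 34), (u, 7, 21, 40), (u, 7, 21, 8)}
Natural join on G: {(r, 10, 36, 27, 12), (r, 10, 36, 33, 12), (r, 10, 36, 39, 12), (r, 15, 27, 27, 20), (r, 15, 27, 33, 20), (r, 15, 27, 39, 20), (r, 15, 34, 27, 20), (r, 15, 34, 33, 20), (r, 15, 34, 39, 20)}
Selection C ≥ F: {(r, 10, 36, 27, 12), (r, 10, 36, 33, 12), (r, 10, 36, 39, 12), (r, 15, 27, 27, 20), (r, 15, 27, 33, 20), (r, 15, 27, 39, 20), (r, 15, 34, 27, 20), (r, 15, 34, 33, 20), (r, 15, 34, 39, 20)}
Keep only column(s) C, G (3 duplicate(s) eliminated): {(27, 10), (27, 15), (33, 10), (33, 15), (39, 10), (39, 15)}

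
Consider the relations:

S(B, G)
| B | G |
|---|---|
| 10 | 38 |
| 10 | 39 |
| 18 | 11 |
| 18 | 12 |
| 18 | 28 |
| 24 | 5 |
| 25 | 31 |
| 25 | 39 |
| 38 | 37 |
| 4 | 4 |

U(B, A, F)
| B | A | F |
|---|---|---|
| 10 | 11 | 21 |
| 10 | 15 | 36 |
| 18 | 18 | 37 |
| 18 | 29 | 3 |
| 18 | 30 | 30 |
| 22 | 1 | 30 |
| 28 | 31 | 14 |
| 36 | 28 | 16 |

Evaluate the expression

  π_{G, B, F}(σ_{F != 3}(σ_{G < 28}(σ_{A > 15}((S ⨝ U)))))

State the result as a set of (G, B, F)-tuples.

Natural join on B: {(10, 38, 11, 21), (10, 38, 15, 36), (10, 39, 11, 21), (10, 39, 15, 36), (18, 11, 18, 37), (18, 11, 29, 3), (18, 11, 30, 30), (18, 12, 18, 37), (18, 12, 29, 3), (18, 12, 30, 30), (18, 28, 18, 37), (18, 28, 29, 3), (18, 28, 30, 30)}
Selection A > 15: {(18, 11, 18, 37), (18, 11, 29, 3), (18, 11, 30, 30), (18, 12, 18, 37), (18, 12, 29, 3), (18, 12, 30, 30), (18, 28, 18, 37), (18, 28, 29, 3), (18, 28, 30, 30)}
Selection G < 28: {(18, 11, 18, 37), (18, 11, 29, 3), (18, 11, 30, 30), (18, 12, 18, 37), (18, 12, 29, 3), (18, 12, 30, 30)}
Selection F != 3: {(18, 11, 18, 37), (18, 11, 30, 30), (18, 12, 18, 37), (18, 12, 30, 30)}
Keep only column(s) G, B, F: {(11, 18, 30), (11, 18, 37), (12, 18, 30), (12, 18, 37)}

{(11, 18, 30), (11, 18, 37), (12, 18, 30), (12, 18, 37)}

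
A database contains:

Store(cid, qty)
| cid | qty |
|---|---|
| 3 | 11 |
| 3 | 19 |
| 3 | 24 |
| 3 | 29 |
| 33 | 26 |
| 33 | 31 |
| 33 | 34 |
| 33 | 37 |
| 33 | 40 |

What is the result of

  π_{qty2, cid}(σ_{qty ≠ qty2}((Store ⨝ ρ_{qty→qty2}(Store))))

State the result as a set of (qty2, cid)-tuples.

ρ[qty→qty2]: schema becomes (cid, qty2); tuples unchanged.
Joining Store and ρ_{qty→qty2}(Store) on cid yields {(3, 11, 11), (3, 11, 19), (3, 11, 24), (3, 11, 29), (3, 19, 11), (3, 19, 19), (3, 19, 24), (3, 19, 29), (3, 24, 11), (3, 24, 19), (3, 24, 24), (3, 24, 29), (3, 29, 11), (3, 29, 19), (3, 29, 24), (3, 29, 29), (33, 26, 26), (33, 26, 31), (33, 26, 34), (33, 26, 37), (33, 26, 40), (33, 31, 26), (33, 31, 31), (33, 31, 34), (33, 31, 37), (33, 31, 40), (33, 34, 26), (33, 34, 31), (33, 34, 34), (33, 34, 37), (33, 34, 40), (33, 37, 26), (33, 37, 31), (33, 37, 34), (33, 37, 37), (33, 37, 40), (33, 40, 26), (33, 40, 31), (33, 40, 34), (33, 40, 37), (33, 40, 40)}.
Filtering on qty ≠ qty2 leaves {(3, 11, 19), (3, 11, 24), (3, 11, 29), (3, 19, 11), (3, 19, 24), (3, 19, 29), (3, 24, 11), (3, 24, 19), (3, 24, 29), (3, 29, 11), (3, 29, 19), (3, 29, 24), (33, 26, 31), (33, 26, 34), (33, 26, 37), (33, 26, 40), (33, 31, 26), (33, 31, 34), (33, 31, 37), (33, 31, 40), (33, 34, 26), (33, 34, 31), (33, 34, 37), (33, 34, 40), (33, 37, 26), (33, 37, 31), (33, 37, 34), (33, 37, 40), (33, 40, 26), (33, 40, 31), (33, 40, 34), (33, 40, 37)}.
Projecting to qty2, cid (23 duplicate(s) eliminated): {(11, 3), (19, 3), (24, 3), (26, 33), (29, 3), (31, 33), (34, 33), (37, 33), (40, 33)}

{(11, 3), (19, 3), (24, 3), (26, 33), (29, 3), (31, 33), (34, 33), (37, 33), (40, 33)}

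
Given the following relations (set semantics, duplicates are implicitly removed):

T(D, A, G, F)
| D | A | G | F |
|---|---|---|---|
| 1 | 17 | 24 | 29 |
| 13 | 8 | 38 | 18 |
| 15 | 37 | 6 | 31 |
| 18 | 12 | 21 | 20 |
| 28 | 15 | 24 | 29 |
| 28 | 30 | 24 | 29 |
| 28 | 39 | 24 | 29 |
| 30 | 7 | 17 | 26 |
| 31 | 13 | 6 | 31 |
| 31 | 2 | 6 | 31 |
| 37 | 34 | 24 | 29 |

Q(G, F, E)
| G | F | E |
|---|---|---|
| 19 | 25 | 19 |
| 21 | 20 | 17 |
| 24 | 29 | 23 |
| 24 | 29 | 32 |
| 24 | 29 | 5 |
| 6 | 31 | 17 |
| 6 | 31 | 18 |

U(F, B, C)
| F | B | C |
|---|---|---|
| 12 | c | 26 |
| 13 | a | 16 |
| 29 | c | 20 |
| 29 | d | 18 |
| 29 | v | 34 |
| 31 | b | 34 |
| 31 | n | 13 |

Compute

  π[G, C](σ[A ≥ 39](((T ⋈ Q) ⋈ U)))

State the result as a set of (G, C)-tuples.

Joining T and Q on G, F yields {(1, 17, 24, 29, 23), (1, 17, 24, 29, 32), (1, 17, 24, 29, 5), (15, 37, 6, 31, 17), (15, 37, 6, 31, 18), (18, 12, 21, 20, 17), (28, 15, 24, 29, 23), (28, 15, 24, 29, 32), (28, 15, 24, 29, 5), (28, 30, 24, 29, 23), (28, 30, 24, 29, 32), (28, 30, 24, 29, 5), (28, 39, 24, 29, 23), (28, 39, 24, 29, 32), (28, 39, 24, 29, 5), (31, 13, 6, 31, 17), (31, 13, 6, 31, 18), (31, 2, 6, 31, 17), (31, 2, 6, 31, 18), (37, 34, 24, 29, 23), (37, 34, 24, 29, 32), (37, 34, 24, 29, 5)}.
Joining (T ⋈ Q) and U on F yields {(1, 17, 24, 29, 23, c, 20), (1, 17, 24, 29, 23, d, 18), (1, 17, 24, 29, 23, v, 34), (1, 17, 24, 29, 32, c, 20), (1, 17, 24, 29, 32, d, 18), (1, 17, 24, 29, 32, v, 34), (1, 17, 24, 29, 5, c, 20), (1, 17, 24, 29, 5, d, 18), (1, 17, 24, 29, 5, v, 34), (15, 37, 6, 31, 17, b, 34), (15, 37, 6, 31, 17, n, 13), (15, 37, 6, 31, 18, b, 34), (15, 37, 6, 31, 18, n, 13), (28, 15, 24, 29, 23, c, 20), (28, 15, 24, 29, 23, d, 18), (28, 15, 24, 29, 23, v, 34), (28, 15, 24, 29, 32, c, 20), (28, 15, 24, 29, 32, d, 18), (28, 15, 24, 29, 32, v, 34), (28, 15, 24, 29, 5, c, 20), (28, 15, 24, 29, 5, d, 18), (28, 15, 24, 29, 5, v, 34), (28, 30, 24, 29, 23, c, 20), (28, 30, 24, 29, 23, d, 18), (28, 30, 24, 29, 23, v, 34), (28, 30, 24, 29, 32, c, 20), (28, 30, 24, 29, 32, d, 18), (28, 30, 24, 29, 32, v, 34), (28, 30, 24, 29, 5, c, 20), (28, 30, 24, 29, 5, d, 18), (28, 30, 24, 29, 5, v, 34), (28, 39, 24, 29, 23, c, 20), (28, 39, 24, 29, 23, d, 18), (28, 39, 24, 29, 23, v, 34), (28, 39, 24, 29, 32, c, 20), (28, 39, 24, 29, 32, d, 18), (28, 39, 24, 29, 32, v, 34), (28, 39, 24, 29, 5, c, 20), (28, 39, 24, 29, 5, d, 18), (28, 39, 24, 29, 5, v, 34), (31, 13, 6, 31, 17, b, 34), (31, 13, 6, 31, 17, n, 13), (31, 13, 6, 31, 18, b, 34), (31, 13, 6, 31, 18, n, 13), (31, 2, 6, 31, 17, b, 34), (31, 2, 6, 31, 17, n, 13), (31, 2, 6, 31, 18, b, 34), (31, 2, 6, 31, 18, n, 13), (37, 34, 24, 29, 23, c, 20), (37, 34, 24, 29, 23, d, 18), (37, 34, 24, 29, 23, v, 34), (37, 34, 24, 29, 32, c, 20), (37, 34, 24, 29, 32, d, 18), (37, 34, 24, 29, 32, v, 34), (37, 34, 24, 29, 5, c, 20), (37, 34, 24, 29, 5, d, 18), (37, 34, 24, 29, 5, v, 34)}.
Apply σ_{A ≥ 39}; surviving tuples: {(28, 39, 24, 29, 23, c, 20), (28, 39, 24, 29, 23, d, 18), (28, 39, 24, 29, 23, v, 34), (28, 39, 24, 29, 32, c, 20), (28, 39, 24, 29, 32, d, 18), (28, 39, 24, 29, 32, v, 34), (28, 39, 24, 29, 5, c, 20), (28, 39, 24, 29, 5, d, 18), (28, 39, 24, 29, 5, v, 34)}
π[G, C]: project onto (G, C) (6 duplicate(s) eliminated) → {(24, 18), (24, 20), (24, 34)}

{(24, 18), (24, 20), (24, 34)}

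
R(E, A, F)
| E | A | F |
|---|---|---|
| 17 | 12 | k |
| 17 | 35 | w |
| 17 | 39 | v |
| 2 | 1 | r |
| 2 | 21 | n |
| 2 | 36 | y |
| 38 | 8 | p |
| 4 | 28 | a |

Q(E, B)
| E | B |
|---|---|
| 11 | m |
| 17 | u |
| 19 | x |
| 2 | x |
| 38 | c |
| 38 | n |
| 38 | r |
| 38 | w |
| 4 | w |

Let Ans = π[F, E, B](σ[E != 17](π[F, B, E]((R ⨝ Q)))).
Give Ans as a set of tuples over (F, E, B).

Natural join on E: {(17, 12, k, u), (17, 35, w, u), (17, 39, v, u), (2, 1, r, x), (2, 21, n, x), (2, 36, y, x), (38, 8, p, c), (38, 8, p, n), (38, 8, p, r), (38, 8, p, w), (4, 28, a, w)}
Keep only column(s) F, B, E: {(a, w, 4), (k, u, 17), (n, x, 2), (p, c, 38), (p, n, 38), (p, r, 38), (p, w, 38), (r, x, 2), (v, u, 17), (w, u, 17), (y, x, 2)}
Selection E != 17: {(a, w, 4), (n, x, 2), (p, c, 38), (p, n, 38), (p, r, 38), (p, w, 38), (r, x, 2), (y, x, 2)}
Keep only column(s) F, E, B: {(a, 4, w), (n, 2, x), (p, 38, c), (p, 38, n), (p, 38, r), (p, 38, w), (r, 2, x), (y, 2, x)}

{(a, 4, w), (n, 2, x), (p, 38, c), (p, 38, n), (p, 38, r), (p, 38, w), (r, 2, x), (y, 2, x)}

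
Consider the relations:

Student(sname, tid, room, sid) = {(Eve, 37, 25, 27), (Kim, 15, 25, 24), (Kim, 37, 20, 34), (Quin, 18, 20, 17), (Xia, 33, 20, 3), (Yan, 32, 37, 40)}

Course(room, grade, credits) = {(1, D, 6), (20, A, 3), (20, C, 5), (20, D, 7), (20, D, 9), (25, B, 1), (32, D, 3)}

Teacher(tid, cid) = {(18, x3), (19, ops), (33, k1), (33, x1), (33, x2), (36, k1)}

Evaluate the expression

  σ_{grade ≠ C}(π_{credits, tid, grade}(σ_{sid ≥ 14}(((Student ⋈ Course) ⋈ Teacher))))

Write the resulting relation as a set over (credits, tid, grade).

{(3, 18, A), (7, 18, D), (9, 18, D)}

Natural join on room: {(Eve, 37, 25, 27, B, 1), (Kim, 15, 25, 24, B, 1), (Kim, 37, 20, 34, A, 3), (Kim, 37, 20, 34, C, 5), (Kim, 37, 20, 34, D, 7), (Kim, 37, 20, 34, D, 9), (Quin, 18, 20, 17, A, 3), (Quin, 18, 20, 17, C, 5), (Quin, 18, 20, 17, D, 7), (Quin, 18, 20, 17, D, 9), (Xia, 33, 20, 3, A, 3), (Xia, 33, 20, 3, C, 5), (Xia, 33, 20, 3, D, 7), (Xia, 33, 20, 3, D, 9)}
Natural join on tid: {(Quin, 18, 20, 17, A, 3, x3), (Quin, 18, 20, 17, C, 5, x3), (Quin, 18, 20, 17, D, 7, x3), (Quin, 18, 20, 17, D, 9, x3), (Xia, 33, 20, 3, A, 3, k1), (Xia, 33, 20, 3, A, 3, x1), (Xia, 33, 20, 3, A, 3, x2), (Xia, 33, 20, 3, C, 5, k1), (Xia, 33, 20, 3, C, 5, x1), (Xia, 33, 20, 3, C, 5, x2), (Xia, 33, 20, 3, D, 7, k1), (Xia, 33, 20, 3, D, 7, x1), (Xia, 33, 20, 3, D, 7, x2), (Xia, 33, 20, 3, D, 9, k1), (Xia, 33, 20, 3, D, 9, x1), (Xia, 33, 20, 3, D, 9, x2)}
σ[sid ≥ 14]: keep tuples satisfying sid ≥ 14 → {(Quin, 18, 20, 17, A, 3, x3), (Quin, 18, 20, 17, C, 5, x3), (Quin, 18, 20, 17, D, 7, x3), (Quin, 18, 20, 17, D, 9, x3)}
π_{credits, tid, grade} gives {(3, 18, A), (5, 18, C), (7, 18, D), (9, 18, D)}.
σ[grade ≠ C]: keep tuples satisfying grade ≠ C → {(3, 18, A), (7, 18, D), (9, 18, D)}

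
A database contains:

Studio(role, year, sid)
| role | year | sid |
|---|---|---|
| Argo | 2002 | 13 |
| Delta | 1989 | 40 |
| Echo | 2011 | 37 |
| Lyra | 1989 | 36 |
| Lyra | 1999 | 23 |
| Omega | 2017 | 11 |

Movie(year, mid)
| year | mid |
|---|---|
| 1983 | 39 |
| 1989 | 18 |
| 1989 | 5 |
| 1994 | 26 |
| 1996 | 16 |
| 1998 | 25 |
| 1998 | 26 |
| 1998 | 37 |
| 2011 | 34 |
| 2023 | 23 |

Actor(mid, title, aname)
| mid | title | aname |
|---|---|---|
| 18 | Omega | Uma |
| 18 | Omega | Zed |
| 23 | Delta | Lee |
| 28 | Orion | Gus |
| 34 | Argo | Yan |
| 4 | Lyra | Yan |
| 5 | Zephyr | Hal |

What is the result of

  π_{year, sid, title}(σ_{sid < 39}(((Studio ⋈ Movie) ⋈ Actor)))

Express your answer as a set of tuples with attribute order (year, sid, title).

{(1989, 36, Omega), (1989, 36, Zephyr), (2011, 37, Argo)}

Studio ⋈ Movie (natural join on year): {(Delta, 1989, 40, 18), (Delta, 1989, 40, 5), (Echo, 2011, 37, 34), (Lyra, 1989, 36, 18), (Lyra, 1989, 36, 5)}
(Studio ⋈ Movie) ⋈ Actor (natural join on mid): {(Delta, 1989, 40, 18, Omega, Uma), (Delta, 1989, 40, 18, Omega, Zed), (Delta, 1989, 40, 5, Zephyr, Hal), (Echo, 2011, 37, 34, Argo, Yan), (Lyra, 1989, 36, 18, Omega, Uma), (Lyra, 1989, 36, 18, Omega, Zed), (Lyra, 1989, 36, 5, Zephyr, Hal)}
Selection sid < 39: {(Echo, 2011, 37, 34, Argo, Yan), (Lyra, 1989, 36, 18, Omega, Uma), (Lyra, 1989, 36, 18, Omega, Zed), (Lyra, 1989, 36, 5, Zephyr, Hal)}
π[year, sid, title]: project onto (year, sid, title) (1 duplicate(s) eliminated) → {(1989, 36, Omega), (1989, 36, Zephyr), (2011, 37, Argo)}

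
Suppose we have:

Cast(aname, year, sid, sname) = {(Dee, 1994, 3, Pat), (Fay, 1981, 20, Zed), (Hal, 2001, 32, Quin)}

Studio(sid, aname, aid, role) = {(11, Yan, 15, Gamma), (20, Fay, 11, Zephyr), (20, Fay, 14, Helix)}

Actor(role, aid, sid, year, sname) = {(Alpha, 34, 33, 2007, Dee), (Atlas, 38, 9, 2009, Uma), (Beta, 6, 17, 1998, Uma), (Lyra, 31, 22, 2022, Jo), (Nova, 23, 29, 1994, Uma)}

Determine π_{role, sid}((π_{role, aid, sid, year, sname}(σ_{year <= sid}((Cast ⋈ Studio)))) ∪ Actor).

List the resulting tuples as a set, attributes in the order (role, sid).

Cast ⋈ Studio (natural join on aname, sid): {(Fay, 1981, 20, Zed, 11, Zephyr), (Fay, 1981, 20, Zed, 14, Helix)}
Apply σ_{year <= sid}; surviving tuples: {}
Keep only column(s) role, aid, sid, year, sname: {}
Set union of the two operands is {(Alpha, 34, 33, 2007, Dee), (Atlas, 38, 9, 2009, Uma), (Beta, 6, 17, 1998, Uma), (Lyra, 31, 22, 2022, Jo), (Nova, 23, 29, 1994, Uma)}.
Keep only column(s) role, sid: {(Alpha, 33), (Atlas, 9), (Beta, 17), (Lyra, 22), (Nova, 29)}

{(Alpha, 33), (Atlas, 9), (Beta, 17), (Lyra, 22), (Nova, 29)}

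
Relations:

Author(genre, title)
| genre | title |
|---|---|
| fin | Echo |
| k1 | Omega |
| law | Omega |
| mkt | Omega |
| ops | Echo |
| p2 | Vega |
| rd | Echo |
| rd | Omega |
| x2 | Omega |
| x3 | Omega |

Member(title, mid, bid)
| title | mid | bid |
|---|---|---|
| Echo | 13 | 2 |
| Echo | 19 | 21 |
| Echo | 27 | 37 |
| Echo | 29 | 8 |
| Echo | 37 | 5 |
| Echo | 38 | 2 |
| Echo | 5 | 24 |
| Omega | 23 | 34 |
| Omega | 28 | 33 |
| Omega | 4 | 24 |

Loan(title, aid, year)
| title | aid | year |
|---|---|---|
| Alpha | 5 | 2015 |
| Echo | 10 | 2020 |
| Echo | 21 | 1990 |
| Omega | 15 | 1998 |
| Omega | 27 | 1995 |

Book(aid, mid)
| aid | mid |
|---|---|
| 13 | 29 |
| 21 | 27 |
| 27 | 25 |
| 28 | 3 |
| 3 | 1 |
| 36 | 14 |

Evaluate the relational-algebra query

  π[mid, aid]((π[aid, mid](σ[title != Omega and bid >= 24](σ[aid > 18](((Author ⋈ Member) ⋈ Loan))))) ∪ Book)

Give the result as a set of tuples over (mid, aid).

{(1, 3), (14, 36), (25, 27), (27, 21), (29, 13), (3, 28), (5, 21)}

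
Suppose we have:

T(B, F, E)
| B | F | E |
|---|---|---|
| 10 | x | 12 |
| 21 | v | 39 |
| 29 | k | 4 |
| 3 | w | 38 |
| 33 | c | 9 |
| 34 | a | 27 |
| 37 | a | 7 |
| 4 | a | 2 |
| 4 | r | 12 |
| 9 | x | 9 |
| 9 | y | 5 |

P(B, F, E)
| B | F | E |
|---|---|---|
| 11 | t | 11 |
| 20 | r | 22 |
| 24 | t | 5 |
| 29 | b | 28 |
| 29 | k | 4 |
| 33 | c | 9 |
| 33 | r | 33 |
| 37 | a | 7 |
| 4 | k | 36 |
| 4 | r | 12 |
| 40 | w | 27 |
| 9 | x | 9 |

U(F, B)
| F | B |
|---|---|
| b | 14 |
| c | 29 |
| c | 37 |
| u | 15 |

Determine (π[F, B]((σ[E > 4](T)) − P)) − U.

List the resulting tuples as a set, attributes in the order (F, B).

Selection E > 4: {(10, x, 12), (21, v, 39), (3, w, 38), (33, c, 9), (34, a, 27), (37, a, 7), (4, r, 12), (9, x, 9), (9, y, 5)}
Taking the difference: {(10, x, 12), (21, v, 39), (3, w, 38), (34, a, 27), (9, y, 5)}
π[F, B]: project onto (F, B) → {(a, 34), (v, 21), (w, 3), (x, 10), (y, 9)}
Taking the difference: {(a, 34), (v, 21), (w, 3), (x, 10), (y, 9)}

{(a, 34), (v, 21), (w, 3), (x, 10), (y, 9)}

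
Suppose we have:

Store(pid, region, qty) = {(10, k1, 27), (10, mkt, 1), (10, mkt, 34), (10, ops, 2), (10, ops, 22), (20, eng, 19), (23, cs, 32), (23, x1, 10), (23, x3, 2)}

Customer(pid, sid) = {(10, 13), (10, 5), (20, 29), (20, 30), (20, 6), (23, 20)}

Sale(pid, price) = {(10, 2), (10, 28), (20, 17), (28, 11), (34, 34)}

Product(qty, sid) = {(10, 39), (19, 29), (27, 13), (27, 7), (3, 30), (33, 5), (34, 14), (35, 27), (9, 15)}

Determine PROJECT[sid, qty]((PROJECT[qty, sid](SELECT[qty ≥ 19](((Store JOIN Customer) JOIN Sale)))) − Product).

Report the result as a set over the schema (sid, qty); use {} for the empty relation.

{(13, 22), (13, 34), (30, 19), (5, 22), (5, 27), (5, 34), (6, 19)}

Natural join on pid: {(10, k1, 27, 13), (10, k1, 27, 5), (10, mkt, 1, 13), (10, mkt, 1, 5), (10, mkt, 34, 13), (10, mkt, 34, 5), (10, ops, 2, 13), (10, ops, 2, 5), (10, ops, 22, 13), (10, ops, 22, 5), (20, eng, 19, 29), (20, eng, 19, 30), (20, eng, 19, 6), (23, cs, 32, 20), (23, x1, 10, 20), (23, x3, 2, 20)}
Natural join on pid: {(10, k1, 27, 13, 2), (10, k1, 27, 13, 28), (10, k1, 27, 5, 2), (10, k1, 27, 5, 28), (10, mkt, 1, 13, 2), (10, mkt, 1, 13, 28), (10, mkt, 1, 5, 2), (10, mkt, 1, 5, 28), (10, mkt, 34, 13, 2), (10, mkt, 34, 13, 28), (10, mkt, 34, 5, 2), (10, mkt, 34, 5, 28), (10, ops, 2, 13, 2), (10, ops, 2, 13, 28), (10, ops, 2, 5, 2), (10, ops, 2, 5, 28), (10, ops, 22, 13, 2), (10, ops, 22, 13, 28), (10, ops, 22, 5, 2), (10, ops, 22, 5, 28), (20, eng, 19, 29, 17), (20, eng, 19, 30, 17), (20, eng, 19, 6, 17)}
σ[qty ≥ 19]: keep tuples satisfying qty ≥ 19 → {(10, k1, 27, 13, 2), (10, k1, 27, 13, 28), (10, k1, 27, 5, 2), (10, k1, 27, 5, 28), (10, mkt, 34, 13, 2), (10, mkt, 34, 13, 28), (10, mkt, 34, 5, 2), (10, mkt, 34, 5, 28), (10, ops, 22, 13, 2), (10, ops, 22, 13, 28), (10, ops, 22, 5, 2), (10, ops, 22, 5, 28), (20, eng, 19, 29, 17), (20, eng, 19, 30, 17), (20, eng, 19, 6, 17)}
Projecting to qty, sid (6 duplicate(s) eliminated): {(19, 29), (19, 30), (19, 6), (22, 13), (22, 5), (27, 13), (27, 5), (34, 13), (34, 5)}
Set difference of the two operands is {(19, 30), (19, 6), (22, 13), (22, 5), (27, 5), (34, 13), (34, 5)}.
Projecting to sid, qty: {(13, 22), (13, 34), (30, 19), (5, 22), (5, 27), (5, 34), (6, 19)}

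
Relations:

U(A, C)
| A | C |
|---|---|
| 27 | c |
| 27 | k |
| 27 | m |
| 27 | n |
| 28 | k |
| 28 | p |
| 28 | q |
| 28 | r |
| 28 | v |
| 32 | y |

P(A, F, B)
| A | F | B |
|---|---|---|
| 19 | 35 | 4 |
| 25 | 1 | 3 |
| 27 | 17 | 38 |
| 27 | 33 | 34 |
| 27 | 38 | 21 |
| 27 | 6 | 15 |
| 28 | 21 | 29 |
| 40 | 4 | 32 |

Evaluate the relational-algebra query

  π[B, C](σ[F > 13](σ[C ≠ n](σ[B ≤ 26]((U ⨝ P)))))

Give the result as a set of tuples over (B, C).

Natural join on A: {(27, c, 17, 38), (27, c, 33, 34), (27, c, 38, 21), (27, c, 6, 15), (27, k, 17, 38), (27, k, 33, 34), (27, k, 38, 21), (27, k, 6, 15), (27, m, 17, 38), (27, m, 33, 34), (27, m, 38, 21), (27, m, 6, 15), (27, n, 17, 38), (27, n, 33, 34), (27, n, 38, 21), (27, n, 6, 15), (28, k, 21, 29), (28, p, 21, 29), (28, q, 21, 29), (28, r, 21, 29), (28, v, 21, 29)}
Filtering on B ≤ 26 leaves {(27, c, 38, 21), (27, c, 6, 15), (27, k, 38, 21), (27, k, 6, 15), (27, m, 38, 21), (27, m, 6, 15), (27, n, 38, 21), (27, n, 6, 15)}.
Filtering on C ≠ n leaves {(27, c, 38, 21), (27, c, 6, 15), (27, k, 38, 21), (27, k, 6, 15), (27, m, 38, 21), (27, m, 6, 15)}.
Filtering on F > 13 leaves {(27, c, 38, 21), (27, k, 38, 21), (27, m, 38, 21)}.
π_{B, C} gives {(21, c), (21, k), (21, m)}.

{(21, c), (21, k), (21, m)}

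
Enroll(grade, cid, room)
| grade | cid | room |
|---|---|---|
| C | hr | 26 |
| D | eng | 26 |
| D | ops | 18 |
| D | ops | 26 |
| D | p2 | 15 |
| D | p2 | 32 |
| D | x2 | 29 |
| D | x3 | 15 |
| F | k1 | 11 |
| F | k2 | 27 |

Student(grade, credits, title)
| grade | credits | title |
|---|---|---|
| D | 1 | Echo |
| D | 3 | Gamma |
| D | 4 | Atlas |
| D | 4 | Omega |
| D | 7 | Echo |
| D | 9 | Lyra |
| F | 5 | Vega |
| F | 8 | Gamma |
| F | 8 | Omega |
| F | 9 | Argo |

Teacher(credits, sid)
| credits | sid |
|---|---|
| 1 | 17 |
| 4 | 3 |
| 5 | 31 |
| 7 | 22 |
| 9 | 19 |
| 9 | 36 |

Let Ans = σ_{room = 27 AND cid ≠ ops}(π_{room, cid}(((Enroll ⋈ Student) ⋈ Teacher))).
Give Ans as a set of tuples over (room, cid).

{(27, k2)}

Enroll ⋈ Student (natural join on grade): {(D, eng, 26, 1, Echo), (D, eng, 26, 3, Gamma), (D, eng, 26, 4, Atlas), (D, eng, 26, 4, Omega), (D, eng, 26, 7, Echo), (D, eng, 26, 9, Lyra), (D, ops, 18, 1, Echo), (D, ops, 18, 3, Gamma), (D, ops, 18, 4, Atlas), (D, ops, 18, 4, Omega), (D, ops, 18, 7, Echo), (D, ops, 18, 9, Lyra), (D, ops, 26, 1, Echo), (D, ops, 26, 3, Gamma), (D, ops, 26, 4, Atlas), (D, ops, 26, 4, Omega), (D, ops, 26, 7, Echo), (D, ops, 26, 9, Lyra), (D, p2, 15, 1, Echo), (D, p2, 15, 3, Gamma), (D, p2, 15, 4, Atlas), (D, p2, 15, 4, Omega), (D, p2, 15, 7, Echo), (D, p2, 15, 9, Lyra), (D, p2, 32, 1, Echo), (D, p2, 32, 3, Gamma), (D, p2, 32, 4, Atlas), (D, p2, 32, 4, Omega), (D, p2, 32, 7, Echo), (D, p2, 32, 9, Lyra), (D, x2, 29, 1, Echo), (D, x2, 29, 3, Gamma), (D, x2, 29, 4, Atlas), (D, x2, 29, 4, Omega), (D, x2, 29, 7, Echo), (D, x2, 29, 9, Lyra), (D, x3, 15, 1, Echo), (D, x3, 15, 3, Gamma), (D, x3, 15, 4, Atlas), (D, x3, 15, 4, Omega), (D, x3, 15, 7, Echo), (D, x3, 15, 9, Lyra), (F, k1, 11, 5, Vega), (F, k1, 11, 8, Gamma), (F, k1, 11, 8, Omega), (F, k1, 11, 9, Argo), (F, k2, 27, 5, Vega), (F, k2, 27, 8, Gamma), (F, k2, 27, 8, Omega), (F, k2, 27, 9, Argo)}
(Enroll ⋈ Student) ⋈ Teacher (natural join on credits): {(D, eng, 26, 1, Echo, 17), (D, eng, 26, 4, Atlas, 3), (D, eng, 26, 4, Omega, 3), (D, eng, 26, 7, Echo, 22), (D, eng, 26, 9, Lyra, 19), (D, eng, 26, 9, Lyra, 36), (D, ops, 18, 1, Echo, 17), (D, ops, 18, 4, Atlas, 3), (D, ops, 18, 4, Omega, 3), (D, ops, 18, 7, Echo, 22), (D, ops, 18, 9, Lyra, 19), (D, ops, 18, 9, Lyra, 36), (D, ops, 26, 1, Echo, 17), (D, ops, 26, 4, Atlas, 3), (D, ops, 26, 4, Omega, 3), (D, ops, 26, 7, Echo, 22), (D, ops, 26, 9, Lyra, 19), (D, ops, 26, 9, Lyra, 36), (D, p2, 15, 1, Echo, 17), (D, p2, 15, 4, Atlas, 3), (D, p2, 15, 4, Omega, 3), (D, p2, 15, 7, Echo, 22), (D, p2, 15, 9, Lyra, 19), (D, p2, 15, 9, Lyra, 36), (D, p2, 32, 1, Echo, 17), (D, p2, 32, 4, Atlas, 3), (D, p2, 32, 4, Omega, 3), (D, p2, 32, 7, Echo, 22), (D, p2, 32, 9, Lyra, 19), (D, p2, 32, 9, Lyra, 36), (D, x2, 29, 1, Echo, 17), (D, x2, 29, 4, Atlas, 3), (D, x2, 29, 4, Omega, 3), (D, x2, 29, 7, Echo, 22), (D, x2, 29, 9, Lyra, 19), (D, x2, 29, 9, Lyra, 36), (D, x3, 15, 1, Echo, 17), (D, x3, 15, 4, Atlas, 3), (D, x3, 15, 4, Omega, 3), (D, x3, 15, 7, Echo, 22), (D, x3, 15, 9, Lyra, 19), (D, x3, 15, 9, Lyra, 36), (F, k1, 11, 5, Vega, 31), (F, k1, 11, 9, Argo, 19), (F, k1, 11, 9, Argo, 36), (F, k2, 27, 5, Vega, 31), (F, k2, 27, 9, Argo, 19), (F, k2, 27, 9, Argo, 36)}
π_{room, cid} gives {(11, k1), (15, p2), (15, x3), (18, ops), (26, eng), (26, ops), (27, k2), (29, x2), (32, p2)} (39 duplicate(s) eliminated).
Filtering on room = 27 AND cid ≠ ops leaves {(27, k2)}.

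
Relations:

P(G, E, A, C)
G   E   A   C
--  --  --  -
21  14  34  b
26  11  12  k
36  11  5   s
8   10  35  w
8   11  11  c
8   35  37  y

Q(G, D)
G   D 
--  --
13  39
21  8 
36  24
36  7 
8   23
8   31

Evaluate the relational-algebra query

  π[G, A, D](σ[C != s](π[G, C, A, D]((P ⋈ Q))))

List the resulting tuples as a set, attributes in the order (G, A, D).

{(21, 34, 8), (8, 11, 23), (8, 11, 31), (8, 35, 23), (8, 35, 31), (8, 37, 23), (8, 37, 31)}

P ⋈ Q (natural join on G): {(21, 14, 34, b, 8), (36, 11, 5, s, 24), (36, 11, 5, s, 7), (8, 10, 35, w, 23), (8, 10, 35, w, 31), (8, 11, 11, c, 23), (8, 11, 11, c, 31), (8, 35, 37, y, 23), (8, 35, 37, y, 31)}
Projecting to G, C, A, D: {(21, b, 34, 8), (36, s, 5, 24), (36, s, 5, 7), (8, c, 11, 23), (8, c, 11, 31), (8, w, 35, 23), (8, w, 35, 31), (8, y, 37, 23), (8, y, 37, 31)}
σ[C != s]: keep tuples satisfying C != s → {(21, b, 34, 8), (8, c, 11, 23), (8, c, 11, 31), (8, w, 35, 23), (8, w, 35, 31), (8, y, 37, 23), (8, y, 37, 31)}
Projecting to G, A, D: {(21, 34, 8), (8, 11, 23), (8, 11, 31), (8, 35, 23), (8, 35, 31), (8, 37, 23), (8, 37, 31)}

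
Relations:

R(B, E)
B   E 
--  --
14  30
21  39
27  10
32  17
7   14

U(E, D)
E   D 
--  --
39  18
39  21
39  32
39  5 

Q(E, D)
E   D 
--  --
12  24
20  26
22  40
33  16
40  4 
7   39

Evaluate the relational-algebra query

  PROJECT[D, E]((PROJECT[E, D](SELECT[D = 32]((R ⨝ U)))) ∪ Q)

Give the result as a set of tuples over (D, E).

Joining R and U on E yields {(21, 39, 18), (21, 39, 21), (21, 39, 32), (21, 39, 5)}.
Filtering on D = 32 leaves {(21, 39, 32)}.
Projecting to E, D: {(39, 32)}
Set union of the two operands is {(12, 24), (20, 26), (22, 40), (33, 16), (39, 32), (40, 4), (7, 39)}.
Projecting to D, E: {(16, 33), (24, 12), (26, 20), (32, 39), (39, 7), (4, 40), (40, 22)}

{(16, 33), (24, 12), (26, 20), (32, 39), (39, 7), (4, 40), (40, 22)}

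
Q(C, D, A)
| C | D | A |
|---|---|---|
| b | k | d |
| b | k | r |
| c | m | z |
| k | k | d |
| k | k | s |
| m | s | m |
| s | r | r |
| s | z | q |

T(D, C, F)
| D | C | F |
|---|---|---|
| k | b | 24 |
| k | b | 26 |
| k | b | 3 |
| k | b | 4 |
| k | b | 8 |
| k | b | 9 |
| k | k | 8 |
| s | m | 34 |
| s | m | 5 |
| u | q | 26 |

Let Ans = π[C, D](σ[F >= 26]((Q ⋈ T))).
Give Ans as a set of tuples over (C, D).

Joining Q and T on C, D yields {(b, k, d, 24), (b, k, d, 26), (b, k, d, 3), (b, k, d, 4), (b, k, d, 8), (b, k, d, 9), (b, k, r, 24), (b, k, r, 26), (b, k, r, 3), (b, k, r, 4), (b, k, r, 8), (b, k, r, 9), (k, k, d, 8), (k, k, s, 8), (m, s, m, 34), (m, s, m, 5)}.
Apply σ_{F >= 26}; surviving tuples: {(b, k, d, 26), (b, k, r, 26), (m, s, m, 34)}
π[C, D]: project onto (C, D) (1 duplicate(s) eliminated) → {(b, k), (m, s)}

{(b, k), (m, s)}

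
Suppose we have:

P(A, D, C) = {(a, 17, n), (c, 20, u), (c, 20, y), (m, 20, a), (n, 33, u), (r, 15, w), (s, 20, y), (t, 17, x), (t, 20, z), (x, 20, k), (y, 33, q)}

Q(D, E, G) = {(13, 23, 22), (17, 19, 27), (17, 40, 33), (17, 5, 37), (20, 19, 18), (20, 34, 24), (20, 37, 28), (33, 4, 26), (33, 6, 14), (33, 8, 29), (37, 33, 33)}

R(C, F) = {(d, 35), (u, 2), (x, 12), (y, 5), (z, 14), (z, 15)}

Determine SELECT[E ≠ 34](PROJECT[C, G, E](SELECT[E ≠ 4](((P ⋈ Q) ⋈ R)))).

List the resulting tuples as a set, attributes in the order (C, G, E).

{(u, 14, 6), (u, 18, 19), (u, 28, 37), (u, 29, 8), (x, 27, 19), (x, 33, 40), (x, 37, 5), (y, 18, 19), (y, 28, 37), (z, 18, 19), (z, 28, 37)}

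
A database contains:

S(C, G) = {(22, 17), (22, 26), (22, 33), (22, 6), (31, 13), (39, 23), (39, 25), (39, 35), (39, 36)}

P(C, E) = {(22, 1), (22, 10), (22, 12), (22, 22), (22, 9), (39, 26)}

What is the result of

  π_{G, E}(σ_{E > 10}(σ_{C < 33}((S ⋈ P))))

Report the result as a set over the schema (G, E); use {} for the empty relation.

S ⋈ P (natural join on C): {(22, 17, 1), (22, 17, 10), (22, 17, 12), (22, 17, 22), (22, 17, 9), (22, 26, 1), (22, 26, 10), (22, 26, 12), (22, 26, 22), (22, 26, 9), (22, 33, 1), (22, 33, 10), (22, 33, 12), (22, 33, 22), (22, 33, 9), (22, 6, 1), (22, 6, 10), (22, 6, 12), (22, 6, 22), (22, 6, 9), (39, 23, 26), (39, 25, 26), (39, 35, 26), (39, 36, 26)}
Filtering on C < 33 leaves {(22, 17, 1), (22, 17, 10), (22, 17, 12), (22, 17, 22), (22, 17, 9), (22, 26, 1), (22, 26, 10), (22, 26, 12), (22, 26, 22), (22, 26, 9), (22, 33, 1), (22, 33, 10), (22, 33, 12), (22, 33, 22), (22, 33, 9), (22, 6, 1), (22, 6, 10), (22, 6, 12), (22, 6, 22), (22, 6, 9)}.
Filtering on E > 10 leaves {(22, 17, 12), (22, 17, 22), (22, 26, 12), (22, 26, 22), (22, 33, 12), (22, 33, 22), (22, 6, 12), (22, 6, 22)}.
Projecting to G, E: {(17, 12), (17, 22), (26, 12), (26, 22), (33, 12), (33, 22), (6, 12), (6, 22)}

{(17, 12), (17, 22), (26, 12), (26, 22), (33, 12), (33, 22), (6, 12), (6, 22)}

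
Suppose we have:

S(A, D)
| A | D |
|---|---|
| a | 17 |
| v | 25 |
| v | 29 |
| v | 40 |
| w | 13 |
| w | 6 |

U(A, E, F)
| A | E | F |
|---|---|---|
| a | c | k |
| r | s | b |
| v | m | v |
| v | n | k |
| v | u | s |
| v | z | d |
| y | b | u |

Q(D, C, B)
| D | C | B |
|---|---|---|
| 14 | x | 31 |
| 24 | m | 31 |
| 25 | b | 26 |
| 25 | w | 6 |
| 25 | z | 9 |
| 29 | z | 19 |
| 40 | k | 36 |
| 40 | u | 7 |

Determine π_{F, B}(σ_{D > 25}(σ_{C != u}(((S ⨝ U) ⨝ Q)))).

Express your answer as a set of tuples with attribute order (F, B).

{(d, 19), (d, 36), (k, 19), (k, 36), (s, 19), (s, 36), (v, 19), (v, 36)}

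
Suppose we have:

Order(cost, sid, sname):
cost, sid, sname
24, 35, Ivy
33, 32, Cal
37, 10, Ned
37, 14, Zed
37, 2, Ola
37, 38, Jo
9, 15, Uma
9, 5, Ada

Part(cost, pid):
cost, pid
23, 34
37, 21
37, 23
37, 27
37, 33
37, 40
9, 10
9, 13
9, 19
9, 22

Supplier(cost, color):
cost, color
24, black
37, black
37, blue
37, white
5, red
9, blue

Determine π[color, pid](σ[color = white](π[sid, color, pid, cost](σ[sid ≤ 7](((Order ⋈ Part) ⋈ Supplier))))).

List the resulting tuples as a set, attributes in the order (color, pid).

Joining Order and Part on cost yields {(37, 10, Ned, 21), (37, 10, Ned, 23), (37, 10, Ned, 27), (37, 10, Ned, 33), (37, 10, Ned, 40), (37, 14, Zed, 21), (37, 14, Zed, 23), (37, 14, Zed, 27), (37, 14, Zed, 33), (37, 14, Zed, 40), (37, 2, Ola, 21), (37, 2, Ola, 23), (37, 2, Ola, 27), (37, 2, Ola, 33), (37, 2, Ola, 40), (37, 38, Jo, 21), (37, 38, Jo, 23), (37, 38, Jo, 27), (37, 38, Jo, 33), (37, 38, Jo, 40), (9, 15, Uma, 10), (9, 15, Uma, 13), (9, 15, Uma, 19), (9, 15, Uma, 22), (9, 5, Ada, 10), (9, 5, Ada, 13), (9, 5, Ada, 19), (9, 5, Ada, 22)}.
Joining (Order ⋈ Part) and Supplier on cost yields {(37, 10, Ned, 21, black), (37, 10, Ned, 21, blue), (37, 10, Ned, 21, white), (37, 10, Ned, 23, black), (37, 10, Ned, 23, blue), (37, 10, Ned, 23, white), (37, 10, Ned, 27, black), (37, 10, Ned, 27, blue), (37, 10, Ned, 27, white), (37, 10, Ned, 33, black), (37, 10, Ned, 33, blue), (37, 10, Ned, 33, white), (37, 10, Ned, 40, black), (37, 10, Ned, 40, blue), (37, 10, Ned, 40, white), (37, 14, Zed, 21, black), (37, 14, Zed, 21, blue), (37, 14, Zed, 21, white), (37, 14, Zed, 23, black), (37, 14, Zed, 23, blue), (37, 14, Zed, 23, white), (37, 14, Zed, 27, black), (37, 14, Zed, 27, blue), (37, 14, Zed, 27, white), (37, 14, Zed, 33, black), (37, 14, Zed, 33, blue), (37, 14, Zed, 33, white), (37, 14, Zed, 40, black), (37, 14, Zed, 40, blue), (37, 14, Zed, 40, white), (37, 2, Ola, 21, black), (37, 2, Ola, 21, blue), (37, 2, Ola, 21, white), (37, 2, Ola, 23, black), (37, 2, Ola, 23, blue), (37, 2, Ola, 23, white), (37, 2, Ola, 27, black), (37, 2, Ola, 27, blue), (37, 2, Ola, 27, white), (37, 2, Ola, 33, black), (37, 2, Ola, 33, blue), (37, 2, Ola, 33, white), (37, 2, Ola, 40, black), (37, 2, Ola, 40, blue), (37, 2, Ola, 40, white), (37, 38, Jo, 21, black), (37, 38, Jo, 21, blue), (37, 38, Jo, 21, white), (37, 38, Jo, 23, black), (37, 38, Jo, 23, blue), (37, 38, Jo, 23, white), (37, 38, Jo, 27, black), (37, 38, Jo, 27, blue), (37, 38, Jo, 27, white), (37, 38, Jo, 33, black), (37, 38, Jo, 33, blue), (37, 38, Jo, 33, white), (37, 38, Jo, 40, black), (37, 38, Jo, 40, blue), (37, 38, Jo, 40, white), (9, 15, Uma, 10, blue), (9, 15, Uma, 13, blue), (9, 15, Uma, 19, blue), (9, 15, Uma, 22, blue), (9, 5, Ada, 10, blue), (9, 5, Ada, 13, blue), (9, 5, Ada, 19, blue), (9, 5, Ada, 22, blue)}.
Selection sid ≤ 7: {(37, 2, Ola, 21, black), (37, 2, Ola, 21, blue), (37, 2, Ola, 21, white), (37, 2, Ola, 23, black), (37, 2, Ola, 23, blue), (37, 2, Ola, 23, white), (37, 2, Ola, 27, black), (37, 2, Ola, 27, blue), (37, 2, Ola, 27, white), (37, 2, Ola, 33, black), (37, 2, Ola, 33, blue), (37, 2, Ola, 33, white), (37, 2, Ola, 40, black), (37, 2, Ola, 40, blue), (37, 2, Ola, 40, white), (9, 5, Ada, 10, blue), (9, 5, Ada, 13, blue), (9, 5, Ada, 19, blue), (9, 5, Ada, 22, blue)}
π[sid, color, pid, cost]: project onto (sid, color, pid, cost) → {(2, black, 21, 37), (2, black, 23, 37), (2, black, 27, 37), (2, black, 33, 37), (2, black, 40, 37), (2, blue, 21, 37), (2, blue, 23, 37), (2, blue, 27, 37), (2, blue, 33, 37), (2, blue, 40, 37), (2, white, 21, 37), (2, white, 23, 37), (2, white, 27, 37), (2, white, 33, 37), (2, white, 40, 37), (5, blue, 10, 9), (5, blue, 13, 9), (5, blue, 19, 9), (5, blue, 22, 9)}
Selection color = white: {(2, white, 21, 37), (2, white, 23, 37), (2, white, 27, 37), (2, white, 33, 37), (2, white, 40, 37)}
π[color, pid]: project onto (color, pid) → {(white, 21), (white, 23), (white, 27), (white, 33), (white, 40)}

{(white, 21), (white, 23), (white, 27), (white, 33), (white, 40)}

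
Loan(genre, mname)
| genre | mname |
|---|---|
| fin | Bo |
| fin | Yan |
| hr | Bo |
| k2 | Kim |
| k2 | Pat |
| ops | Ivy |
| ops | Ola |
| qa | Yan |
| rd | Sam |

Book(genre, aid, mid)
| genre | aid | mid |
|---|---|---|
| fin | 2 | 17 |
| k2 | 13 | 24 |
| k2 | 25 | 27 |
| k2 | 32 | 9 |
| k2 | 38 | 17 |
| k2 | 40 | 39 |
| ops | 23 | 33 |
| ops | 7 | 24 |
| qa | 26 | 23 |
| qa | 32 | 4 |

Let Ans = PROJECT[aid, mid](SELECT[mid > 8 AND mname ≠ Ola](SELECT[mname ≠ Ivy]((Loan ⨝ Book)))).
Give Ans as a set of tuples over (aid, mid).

{(13, 24), (2, 17), (25, 27), (26, 23), (32, 9), (38, 17), (40, 39)}

Joining Loan and Book on genre yields {(fin, Bo, 2, 17), (fin, Yan, 2, 17), (k2, Kim, 13, 24), (k2, Kim, 25, 27), (k2, Kim, 32, 9), (k2, Kim, 38, 17), (k2, Kim, 40, 39), (k2, Pat, 13, 24), (k2, Pat, 25, 27), (k2, Pat, 32, 9), (k2, Pat, 38, 17), (k2, Pat, 40, 39), (ops, Ivy, 23, 33), (ops, Ivy, 7, 24), (ops, Ola, 23, 33), (ops, Ola, 7, 24), (qa, Yan, 26, 23), (qa, Yan, 32, 4)}.
Apply σ_{mname ≠ Ivy}; surviving tuples: {(fin, Bo, 2, 17), (fin, Yan, 2, 17), (k2, Kim, 13, 24), (k2, Kim, 25, 27), (k2, Kim, 32, 9), (k2, Kim, 38, 17), (k2, Kim, 40, 39), (k2, Pat, 13, 24), (k2, Pat, 25, 27), (k2, Pat, 32, 9), (k2, Pat, 38, 17), (k2, Pat, 40, 39), (ops, Ola, 23, 33), (ops, Ola, 7, 24), (qa, Yan, 26, 23), (qa, Yan, 32, 4)}
Apply σ_{mid > 8 AND mname ≠ Ola}; surviving tuples: {(fin, Bo, 2, 17), (fin, Yan, 2, 17), (k2, Kim, 13, 24), (k2, Kim, 25, 27), (k2, Kim, 32, 9), (k2, Kim, 38, 17), (k2, Kim, 40, 39), (k2, Pat, 13, 24), (k2, Pat, 25, 27), (k2, Pat, 32, 9), (k2, Pat, 38, 17), (k2, Pat, 40, 39), (qa, Yan, 26, 23)}
Projecting to aid, mid (6 duplicate(s) eliminated): {(13, 24), (2, 17), (25, 27), (26, 23), (32, 9), (38, 17), (40, 39)}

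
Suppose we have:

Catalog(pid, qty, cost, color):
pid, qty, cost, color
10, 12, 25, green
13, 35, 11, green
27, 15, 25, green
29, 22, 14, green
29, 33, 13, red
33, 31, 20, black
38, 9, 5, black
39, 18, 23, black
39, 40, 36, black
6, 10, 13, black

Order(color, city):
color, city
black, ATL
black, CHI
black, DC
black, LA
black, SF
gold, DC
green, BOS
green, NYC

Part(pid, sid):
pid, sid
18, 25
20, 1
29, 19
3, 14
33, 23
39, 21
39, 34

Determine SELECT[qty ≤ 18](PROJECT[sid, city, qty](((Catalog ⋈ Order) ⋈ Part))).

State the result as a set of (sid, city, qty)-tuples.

Joining Catalog and Order on color yields {(10, 12, 25, green, BOS), (10, 12, 25, green, NYC), (13, 35, 11, green, BOS), (13, 35, 11, green, NYC), (27, 15, 25, green, BOS), (27, 15, 25, green, NYC), (29, 22, 14, green, BOS), (29, 22, 14, green, NYC), (33, 31, 20, black, ATL), (33, 31, 20, black, CHI), (33, 31, 20, black, DC), (33, 31, 20, black, LA), (33, 31, 20, black, SF), (38, 9, 5, black, ATL), (38, 9, 5, black, CHI), (38, 9, 5, black, DC), (38, 9, 5, black, LA), (38, 9, 5, black, SF), (39, 18, 23, black, ATL), (39, 18, 23, black, CHI), (39, 18, 23, black, DC), (39, 18, 23, black, LA), (39, 18, 23, black, SF), (39, 40, 36, black, ATL), (39, 40, 36, black, CHI), (39, 40, 36, black, DC), (39, 40, 36, black, LA), (39, 40, 36, black, SF), (6, 10, 13, black, ATL), (6, 10, 13, black, CHI), (6, 10, 13, black, DC), (6, 10, 13, black, LA), (6, 10, 13, black, SF)}.
Joining (Catalog ⋈ Order) and Part on pid yields {(29, 22, 14, green, BOS, 19), (29, 22, 14, green, NYC, 19), (33, 31, 20, black, ATL, 23), (33, 31, 20, black, CHI, 23), (33, 31, 20, black, DC, 23), (33, 31, 20, black, LA, 23), (33, 31, 20, black, SF, 23), (39, 18, 23, black, ATL, 21), (39, 18, 23, black, ATL, 34), (39, 18, 23, black, CHI, 21), (39, 18, 23, black, CHI, 34), (39, 18, 23, black, DC, 21), (39, 18, 23, black, DC, 34), (39, 18, 23, black, LA, 21), (39, 18, 23, black, LA, 34), (39, 18, 23, black, SF, 21), (39, 18, 23, black, SF, 34), (39, 40, 36, black, ATL, 21), (39, 40, 36, black, ATL, 34), (39, 40, 36, black, CHI, 21), (39, 40, 36, black, CHI, 34), (39, 40, 36, black, DC, 21), (39, 40, 36, black, DC, 34), (39, 40, 36, black, LA, 21), (39, 40, 36, black, LA, 34), (39, 40, 36, black, SF, 21), (39, 40, 36, black, SF, 34)}.
Projecting to sid, city, qty: {(19, BOS, 22), (19, NYC, 22), (21, ATL, 18), (21, ATL, 40), (21, CHI, 18), (21, CHI, 40), (21, DC, 18), (21, DC, 40), (21, LA, 18), (21, LA, 40), (21, SF, 18), (21, SF, 40), (23, ATL, 31), (23, CHI, 31), (23, DC, 31), (23, LA, 31), (23, SF, 31), (34, ATL, 18), (34, ATL, 40), (34, CHI, 18), (34, CHI, 40), (34, DC, 18), (34, DC, 40), (34, LA, 18), (34, LA, 40), (34, SF, 18), (34, SF, 40)}
Apply σ_{qty ≤ 18}; surviving tuples: {(21, ATL, 18), (21, CHI, 18), (21, DC, 18), (21, LA, 18), (21, SF, 18), (34, ATL, 18), (34, CHI, 18), (34, DC, 18), (34, LA, 18), (34, SF, 18)}

{(21, ATL, 18), (21, CHI, 18), (21, DC, 18), (21, LA, 18), (21, SF, 18), (34, ATL, 18), (34, CHI, 18), (34, DC, 18), (34, LA, 18), (34, SF, 18)}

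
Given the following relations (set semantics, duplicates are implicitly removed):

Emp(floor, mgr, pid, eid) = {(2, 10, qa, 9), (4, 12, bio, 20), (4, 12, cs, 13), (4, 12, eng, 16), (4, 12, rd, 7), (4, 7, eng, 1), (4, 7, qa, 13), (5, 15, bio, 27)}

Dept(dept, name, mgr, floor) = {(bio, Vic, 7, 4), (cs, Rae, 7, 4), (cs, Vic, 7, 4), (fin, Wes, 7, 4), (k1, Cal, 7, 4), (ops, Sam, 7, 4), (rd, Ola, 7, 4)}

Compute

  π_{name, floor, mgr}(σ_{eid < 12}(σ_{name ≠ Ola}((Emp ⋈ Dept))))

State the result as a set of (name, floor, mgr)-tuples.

{(Cal, 4, 7), (Rae, 4, 7), (Sam, 4, 7), (Vic, 4, 7), (Wes, 4, 7)}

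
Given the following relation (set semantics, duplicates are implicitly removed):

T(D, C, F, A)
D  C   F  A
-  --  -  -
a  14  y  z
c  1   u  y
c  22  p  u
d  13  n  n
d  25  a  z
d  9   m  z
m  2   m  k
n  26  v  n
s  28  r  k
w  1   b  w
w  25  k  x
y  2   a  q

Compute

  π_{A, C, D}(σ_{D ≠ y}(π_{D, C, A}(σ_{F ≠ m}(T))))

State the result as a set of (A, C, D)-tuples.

{(k, 28, s), (n, 13, d), (n, 26, n), (u, 22, c), (w, 1, w), (x, 25, w), (y, 1, c), (z, 14, a), (z, 25, d)}

Filtering on F ≠ m leaves {(a, 14, y, z), (c, 1, u, y), (c, 22, p, u), (d, 13, n, n), (d, 25, a, z), (n, 26, v, n), (s, 28, r, k), (w, 1, b, w), (w, 25, k, x), (y, 2, a, q)}.
Projecting to D, C, A: {(a, 14, z), (c, 1, y), (c, 22, u), (d, 13, n), (d, 25, z), (n, 26, n), (s, 28, k), (w, 1, w), (w, 25, x), (y, 2, q)}
Filtering on D ≠ y leaves {(a, 14, z), (c, 1, y), (c, 22, u), (d, 13, n), (d, 25, z), (n, 26, n), (s, 28, k), (w, 1, w), (w, 25, x)}.
Projecting to A, C, D: {(k, 28, s), (n, 13, d), (n, 26, n), (u, 22, c), (w, 1, w), (x, 25, w), (y, 1, c), (z, 14, a), (z, 25, d)}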